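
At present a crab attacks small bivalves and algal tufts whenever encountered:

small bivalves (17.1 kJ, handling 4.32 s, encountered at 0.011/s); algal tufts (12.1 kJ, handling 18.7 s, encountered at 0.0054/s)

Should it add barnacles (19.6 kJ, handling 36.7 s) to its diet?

Yes

Intake rate on the current diet: R = (0.011×17.1 + 0.0054×12.1) / (1 + 0.011×4.32 + 0.0054×18.7) = 0.2534/1.149 = 0.2207 kJ/s.
Profitability of barnacles: 19.6/36.7 = 0.5341 kJ/s.
0.5341 > 0.2207, so adding barnacles raises the average — include it.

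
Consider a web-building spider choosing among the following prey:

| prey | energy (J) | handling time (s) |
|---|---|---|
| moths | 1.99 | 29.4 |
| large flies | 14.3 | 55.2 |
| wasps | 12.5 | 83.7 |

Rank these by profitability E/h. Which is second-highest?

wasps

Profitability E/h (J/s): moths = 1.99/29.4 = 0.0677, large flies = 14.3/55.2 = 0.259, wasps = 12.5/83.7 = 0.149.
Ranked: large flies > wasps > moths.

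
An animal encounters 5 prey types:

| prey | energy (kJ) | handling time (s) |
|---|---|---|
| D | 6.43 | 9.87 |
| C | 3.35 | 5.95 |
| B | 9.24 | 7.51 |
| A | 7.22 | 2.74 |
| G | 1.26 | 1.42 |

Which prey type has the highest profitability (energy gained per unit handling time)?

In descending order of E/h:
A: 7.22/2.74 = 2.64 kJ/s
B: 9.24/7.51 = 1.23 kJ/s
G: 1.26/1.42 = 0.887 kJ/s
D: 6.43/9.87 = 0.651 kJ/s
C: 3.35/5.95 = 0.563 kJ/s

A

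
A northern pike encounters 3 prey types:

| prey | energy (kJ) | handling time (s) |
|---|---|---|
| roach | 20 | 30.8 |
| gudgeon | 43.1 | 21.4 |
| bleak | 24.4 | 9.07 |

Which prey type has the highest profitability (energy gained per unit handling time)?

In descending order of E/h:
bleak: 24.4/9.07 = 2.69 kJ/s
gudgeon: 43.1/21.4 = 2.01 kJ/s
roach: 20/30.8 = 0.649 kJ/s

bleak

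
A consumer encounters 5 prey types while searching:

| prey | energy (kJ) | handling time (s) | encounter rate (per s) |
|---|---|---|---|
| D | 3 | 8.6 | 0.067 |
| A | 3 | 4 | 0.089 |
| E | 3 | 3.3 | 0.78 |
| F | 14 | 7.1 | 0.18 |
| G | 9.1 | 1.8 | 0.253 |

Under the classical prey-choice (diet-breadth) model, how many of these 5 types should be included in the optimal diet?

2

Profitabilities (E/h, kJ/s): G 5.06, F 1.97, E 0.909, A 0.75, D 0.349. Add prey in this order while the next type's profitability exceeds the intake rate on those already taken.
Rate on top 1: 1.582. F: 1.97 > 1.582 → include.
Rate on top 2: 1.764. E: 0.909 < 1.764 → exclude; stop.
Optimal diet: G, F — 2 of 5 types.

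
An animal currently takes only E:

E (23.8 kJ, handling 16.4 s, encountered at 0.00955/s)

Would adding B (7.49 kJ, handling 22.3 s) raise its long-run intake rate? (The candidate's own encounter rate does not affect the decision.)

Current rate: (0.00955×23.8)/(1 + 0.00955×16.4) = 0.1965 kJ/s.
B: E/h = 7.49/22.3 = 0.3359 kJ/s.
0.3359 > 0.1965, so adding B raises the average — include it.

Yes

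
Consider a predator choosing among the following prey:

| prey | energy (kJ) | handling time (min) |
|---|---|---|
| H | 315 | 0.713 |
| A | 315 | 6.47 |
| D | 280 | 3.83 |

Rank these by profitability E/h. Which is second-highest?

Profitability E/h (kJ/min): H = 315/0.713 = 442, A = 315/6.47 = 48.7, D = 280/3.83 = 73.1.
Ranked: H > D > A.

D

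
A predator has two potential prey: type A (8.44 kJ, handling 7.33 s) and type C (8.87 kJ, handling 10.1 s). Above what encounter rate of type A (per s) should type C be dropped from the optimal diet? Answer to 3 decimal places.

0.439 per s

The zero-one rule: include type C iff E₂/h₂ > λE₁/(1+λh₁). Equality gives the switch point.
λE₁h₂ = E₂ + λE₂h₁ ⇒ λ = E₂/(E₁h₂ − E₂h₁) = 8.87/(85.24 − 65.02) = 0.4385 per s.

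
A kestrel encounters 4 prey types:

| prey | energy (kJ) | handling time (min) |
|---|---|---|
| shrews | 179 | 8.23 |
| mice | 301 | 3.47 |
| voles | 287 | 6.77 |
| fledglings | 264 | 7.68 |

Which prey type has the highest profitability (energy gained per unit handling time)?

mice

In descending order of E/h:
mice: 301/3.47 = 86.7 kJ/min
voles: 287/6.77 = 42.4 kJ/min
fledglings: 264/7.68 = 34.4 kJ/min
shrews: 179/8.23 = 21.7 kJ/min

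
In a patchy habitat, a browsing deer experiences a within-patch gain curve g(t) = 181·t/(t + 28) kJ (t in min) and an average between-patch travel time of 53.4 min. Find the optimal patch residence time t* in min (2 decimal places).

38.67 min

Maximise g(t)/(T+t): set derivative to zero → g'(t)(T+t) = g(t).
g'(t) = 181·28/(t + 28)². Setting 181·28/(t+28)² = 181t/[(t+28)(53.4+t)] gives 28(53.4+t) = t(t+28), so t² = 28×53.4 = 1495.
t* = √1495 = 38.67 min.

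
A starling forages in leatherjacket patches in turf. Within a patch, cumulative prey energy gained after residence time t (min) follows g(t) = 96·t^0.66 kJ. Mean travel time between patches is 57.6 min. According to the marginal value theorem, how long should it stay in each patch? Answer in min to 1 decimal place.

By the marginal value theorem, leave when the instantaneous gain rate g'(t) equals the habitat-wide average g(t)/(T + t).
g'(t) = 0.66·96·t^-0.34. Setting 0.66·96·t^-0.34 = 96·t^0.66/(57.6+t) gives 0.66(57.6+t) = t, so 0.34·t = 0.66×57.6.
t* = 0.66×57.6/0.34 = 111.8 min.

111.8 min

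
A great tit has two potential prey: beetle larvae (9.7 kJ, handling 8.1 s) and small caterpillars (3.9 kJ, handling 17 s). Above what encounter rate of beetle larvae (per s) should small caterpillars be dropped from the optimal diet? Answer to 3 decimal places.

Drop small caterpillars once their profitability E₂/h₂ falls below the rate achievable on beetle larvae alone: E₂/h₂ = λE₁/(1 + λh₁).
Solve for λ: λE₁h₂ = E₂(1 + λh₁) → λ(E₁h₂ − E₂h₁) = E₂ → λ = E₂/(E₁h₂ − E₂h₁).
λ = 3.9/(9.7×17 − 3.9×8.1) = 3.9/133.3 = 0.02926 per s.

0.029 per s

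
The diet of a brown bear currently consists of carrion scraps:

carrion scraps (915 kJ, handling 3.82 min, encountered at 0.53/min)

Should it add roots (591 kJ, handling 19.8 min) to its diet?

No

On carrion scraps alone, R = ΣλE/(1+Σλh) = 485/3.025 = 160.3 kJ/min.
roots: E/h = 591/19.8 = 29.85 kJ/min.
29.85 < 160.3, so adding roots would lower the average — exclude it.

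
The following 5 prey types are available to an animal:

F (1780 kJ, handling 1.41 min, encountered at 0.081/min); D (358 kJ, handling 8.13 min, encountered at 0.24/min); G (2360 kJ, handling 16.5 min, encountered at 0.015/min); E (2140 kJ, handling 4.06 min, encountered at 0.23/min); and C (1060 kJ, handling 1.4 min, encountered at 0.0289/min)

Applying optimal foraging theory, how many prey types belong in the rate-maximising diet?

3

Rank by E/h (kJ/min): F 1.26e+03, C 757, E 527, G 143, D 44. Include each in turn until the next type's E/h falls below the running intake rate.
Rate on top 1: 129.4. C: 757 > 129.4 → include.
Rate on top 2: 151.4. E: 527 > 151.4 → include.
Rate on top 3: 319.4. G: 143 < 319.4 → exclude; stop.
Optimal diet: F, C, E — 3 of 5 types.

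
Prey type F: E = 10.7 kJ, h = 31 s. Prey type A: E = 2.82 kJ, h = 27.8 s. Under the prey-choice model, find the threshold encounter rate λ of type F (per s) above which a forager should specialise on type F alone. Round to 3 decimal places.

The zero-one rule: include type A iff E₂/h₂ > λE₁/(1+λh₁). Equality gives the switch point.
λE₁h₂ = E₂ + λE₂h₁ ⇒ λ = E₂/(E₁h₂ − E₂h₁) = 2.82/(297.5 − 87.42) = 0.01343 per s.

0.013 per s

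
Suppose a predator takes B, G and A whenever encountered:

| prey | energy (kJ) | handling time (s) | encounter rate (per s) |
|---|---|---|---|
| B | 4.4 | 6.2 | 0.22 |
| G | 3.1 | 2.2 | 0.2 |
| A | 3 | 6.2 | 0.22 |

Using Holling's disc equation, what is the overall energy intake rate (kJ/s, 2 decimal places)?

0.54 kJ/s

R = (0.22×4.4 + 0.2×3.1 + 0.22×3) / (1 + 0.22×6.2 + 0.2×2.2 + 0.22×6.2) = 2.248/4.168 = 0.5393 kJ/s.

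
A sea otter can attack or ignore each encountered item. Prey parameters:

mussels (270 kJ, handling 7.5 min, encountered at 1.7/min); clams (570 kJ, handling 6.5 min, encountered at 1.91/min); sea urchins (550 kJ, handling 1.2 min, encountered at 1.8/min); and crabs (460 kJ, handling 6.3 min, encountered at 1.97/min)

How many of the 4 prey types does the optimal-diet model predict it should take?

Rank by E/h (kJ/min): sea urchins 458, clams 87.7, crabs 73, mussels 36. Include each in turn until the next type's E/h falls below the running intake rate.
Rate on top 1: 313.3. clams: 87.7 < 313.3 → exclude; stop.
Optimal diet: sea urchins — 1 of 4 types.

1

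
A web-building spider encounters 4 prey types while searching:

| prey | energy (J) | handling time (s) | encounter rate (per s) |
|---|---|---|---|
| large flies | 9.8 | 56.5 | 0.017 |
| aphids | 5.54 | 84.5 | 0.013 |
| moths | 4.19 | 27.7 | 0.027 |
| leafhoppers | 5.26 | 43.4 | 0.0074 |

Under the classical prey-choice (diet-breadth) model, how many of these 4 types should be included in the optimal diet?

E/h in descending order: large flies 0.173, moths 0.151, leafhoppers 0.121, aphids 0.0656 J/s. The optimal diet is the largest prefix of this list for which every included type satisfies E_i/h_i > R on the types above it.
Rate on top 1: 0.08498. moths: 0.151 > 0.08498 → include.
Rate on top 2: 0.1033. leafhoppers: 0.121 > 0.1033 → include.
Rate on top 3: 0.1052. aphids: 0.0656 < 0.1052 → exclude; stop.
Optimal diet: large flies, moths, leafhoppers — 3 of 4 types.

3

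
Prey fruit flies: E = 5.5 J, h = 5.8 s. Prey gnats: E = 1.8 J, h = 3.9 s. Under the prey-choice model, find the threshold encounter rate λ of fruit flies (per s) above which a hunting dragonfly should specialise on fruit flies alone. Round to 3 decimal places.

0.163 per s

The zero-one rule: include gnats iff E₂/h₂ > λE₁/(1+λh₁). Equality gives the switch point.
λE₁h₂ = E₂ + λE₂h₁ ⇒ λ = E₂/(E₁h₂ − E₂h₁) = 1.8/(21.45 − 10.44) = 0.1635 per s.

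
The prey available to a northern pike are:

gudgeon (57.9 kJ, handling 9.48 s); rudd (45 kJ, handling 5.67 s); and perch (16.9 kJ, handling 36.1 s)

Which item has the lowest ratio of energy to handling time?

In descending order of E/h:
rudd: 45/5.67 = 7.94 kJ/s
gudgeon: 57.9/9.48 = 6.11 kJ/s
perch: 16.9/36.1 = 0.468 kJ/s

perch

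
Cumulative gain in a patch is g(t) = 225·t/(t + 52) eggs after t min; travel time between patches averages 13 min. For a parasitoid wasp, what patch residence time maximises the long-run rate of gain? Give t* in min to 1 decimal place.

By the marginal value theorem, leave when the instantaneous gain rate g'(t) equals the habitat-wide average g(t)/(T + t).
g'(t) = 225·52/(t + 52)². Setting 225·52/(t+52)² = 225t/[(t+52)(13+t)] gives 52(13+t) = t(t+52), so t² = 52×13 = 676.
t* = √676 = 26 min.

26.0 min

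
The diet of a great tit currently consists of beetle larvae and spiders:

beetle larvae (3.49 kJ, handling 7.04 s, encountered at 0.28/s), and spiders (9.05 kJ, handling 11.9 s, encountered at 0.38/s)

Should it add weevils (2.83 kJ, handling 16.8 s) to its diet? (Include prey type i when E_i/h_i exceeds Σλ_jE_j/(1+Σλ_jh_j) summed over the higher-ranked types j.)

On beetle larvae and spiders alone, R = ΣλE/(1+Σλh) = 4.416/7.493 = 0.5894 kJ/s.
weevils: E/h = 2.83/16.8 = 0.1685 kJ/s.
Since 0.1685 < R, time spent handling weevils is better spent searching.

No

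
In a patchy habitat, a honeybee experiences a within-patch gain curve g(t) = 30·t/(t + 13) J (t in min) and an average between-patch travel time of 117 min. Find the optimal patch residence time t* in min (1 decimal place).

By the marginal value theorem, leave when the instantaneous gain rate g'(t) equals the habitat-wide average g(t)/(T + t).
g'(t) = 30·13/(t + 13)². Setting 30·13/(t+13)² = 30t/[(t+13)(117+t)] gives 13(117+t) = t(t+13), so t² = 13×117 = 1521.
t* = √1521 = 39 min.

39.0 min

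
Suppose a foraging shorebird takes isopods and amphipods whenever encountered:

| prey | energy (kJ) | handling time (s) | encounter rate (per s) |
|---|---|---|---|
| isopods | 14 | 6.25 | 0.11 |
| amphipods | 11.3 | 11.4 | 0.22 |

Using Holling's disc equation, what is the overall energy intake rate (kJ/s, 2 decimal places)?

R = (0.11×14 + 0.22×11.3) / (1 + 0.11×6.25 + 0.22×11.4) = 4.026/4.196 = 0.9596 kJ/s.

0.96 kJ/s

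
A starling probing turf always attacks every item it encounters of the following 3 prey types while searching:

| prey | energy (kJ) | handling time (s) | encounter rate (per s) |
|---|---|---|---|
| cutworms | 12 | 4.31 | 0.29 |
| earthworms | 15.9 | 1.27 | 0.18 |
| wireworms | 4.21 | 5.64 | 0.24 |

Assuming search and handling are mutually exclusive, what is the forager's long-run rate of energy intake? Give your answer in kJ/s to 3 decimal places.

1.919 kJ/s

Energy encountered per unit search time: 0.29×12 + 0.18×15.9 + 0.24×4.21 = 7.352 kJ/s.
Handling time per unit search time: 0.29×4.31 + 0.18×1.27 + 0.24×5.64 = 2.832.
Rate = 7.352/(1 + 2.832) = 1.919 kJ/s.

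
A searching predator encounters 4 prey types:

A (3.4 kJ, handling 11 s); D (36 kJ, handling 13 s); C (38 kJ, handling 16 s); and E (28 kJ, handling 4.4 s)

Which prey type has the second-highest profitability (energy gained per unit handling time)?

D

Profitability E/h (kJ/s): A = 3.4/11 = 0.309, D = 36/13 = 2.77, C = 38/16 = 2.38, E = 28/4.4 = 6.36.
Ranked: E > D > C > A.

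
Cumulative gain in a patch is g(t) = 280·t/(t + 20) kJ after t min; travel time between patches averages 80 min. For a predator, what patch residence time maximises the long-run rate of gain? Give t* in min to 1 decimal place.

Optimal t* satisfies g'(t*) = g(t*)/(T + t*).
g'(t) = 280·20/(t + 20)². Setting 280·20/(t+20)² = 280t/[(t+20)(80+t)] gives 20(80+t) = t(t+20), so t² = 20×80 = 1600.
t* = √1600 = 40 min.

40.0 min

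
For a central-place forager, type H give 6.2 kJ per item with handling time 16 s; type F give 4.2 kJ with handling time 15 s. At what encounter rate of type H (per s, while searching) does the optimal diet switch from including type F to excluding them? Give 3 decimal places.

0.163 per s

At the threshold, the rate on type H alone equals the profitability of type F: λ·6.2/(1 + λ·16) = 4.2/15 = 0.28.
Rearranging, λ(6.2 − 0.28×16) = 0.28, so λ = 0.28/1.72 = 0.1628 per s.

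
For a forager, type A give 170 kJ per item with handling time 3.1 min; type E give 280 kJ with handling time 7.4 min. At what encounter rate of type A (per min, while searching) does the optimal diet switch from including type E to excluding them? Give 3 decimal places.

Drop type E once their profitability E₂/h₂ falls below the rate achievable on type A alone: E₂/h₂ = λE₁/(1 + λh₁).
Solve for λ: λE₁h₂ = E₂(1 + λh₁) → λ(E₁h₂ − E₂h₁) = E₂ → λ = E₂/(E₁h₂ − E₂h₁).
λ = 280/(170×7.4 − 280×3.1) = 280/390 = 0.7179 per min.

0.718 per min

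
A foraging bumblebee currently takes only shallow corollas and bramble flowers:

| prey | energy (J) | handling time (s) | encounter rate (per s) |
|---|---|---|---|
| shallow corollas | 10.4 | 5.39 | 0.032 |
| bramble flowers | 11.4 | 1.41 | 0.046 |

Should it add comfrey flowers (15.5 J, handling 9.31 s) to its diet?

Current rate: (0.032×10.4 + 0.046×11.4)/(1 + 0.032×5.39 + 0.046×1.41) = 0.6928 J/s.
comfrey flowers: E/h = 15.5/9.31 = 1.665 J/s.
Since 1.665 > R, including comfrey flowers increases the long-run rate.

Yes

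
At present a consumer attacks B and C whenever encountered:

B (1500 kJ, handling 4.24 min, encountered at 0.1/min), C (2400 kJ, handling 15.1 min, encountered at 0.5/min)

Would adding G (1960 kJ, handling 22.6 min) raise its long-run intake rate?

On B and C alone, R = ΣλE/(1+Σλh) = 1350/8.974 = 150.4 kJ/min.
Profitability of G: 1960/22.6 = 86.73 kJ/min.
86.73 < 150.4, so adding G would lower the average — exclude it.

No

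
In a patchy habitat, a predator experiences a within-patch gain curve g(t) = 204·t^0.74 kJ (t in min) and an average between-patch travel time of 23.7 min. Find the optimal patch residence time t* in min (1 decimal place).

67.5 min

Maximise g(t)/(T+t): set derivative to zero → g'(t)(T+t) = g(t).
g'(t) = 0.74·204·t^-0.26. Setting 0.74·204·t^-0.26 = 204·t^0.74/(23.7+t) gives 0.74(23.7+t) = t, so 0.26·t = 0.74×23.7.
t* = 0.74×23.7/0.26 = 67.45 min.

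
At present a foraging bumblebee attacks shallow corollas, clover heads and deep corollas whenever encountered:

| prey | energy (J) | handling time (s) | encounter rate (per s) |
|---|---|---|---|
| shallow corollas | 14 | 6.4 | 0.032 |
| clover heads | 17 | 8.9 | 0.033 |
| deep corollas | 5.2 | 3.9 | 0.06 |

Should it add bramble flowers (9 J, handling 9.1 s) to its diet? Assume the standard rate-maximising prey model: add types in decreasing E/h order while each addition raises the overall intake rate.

Current rate: (0.032×14 + 0.033×17 + 0.06×5.2)/(1 + 0.032×6.4 + 0.033×8.9 + 0.06×3.9) = 0.7625 J/s.
bramble flowers: E/h = 9/9.1 = 0.989 J/s.
Since 0.989 > R, including bramble flowers increases the long-run rate.

Yes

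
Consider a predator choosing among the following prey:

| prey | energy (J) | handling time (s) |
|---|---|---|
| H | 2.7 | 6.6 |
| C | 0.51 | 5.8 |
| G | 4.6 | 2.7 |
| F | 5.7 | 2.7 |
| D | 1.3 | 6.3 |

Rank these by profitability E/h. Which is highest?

Profitability E/h (J/s): H = 2.7/6.6 = 0.409, C = 0.51/5.8 = 0.0879, G = 4.6/2.7 = 1.7, F = 5.7/2.7 = 2.11, D = 1.3/6.3 = 0.206.
Ranked: F > G > H > D > C.

F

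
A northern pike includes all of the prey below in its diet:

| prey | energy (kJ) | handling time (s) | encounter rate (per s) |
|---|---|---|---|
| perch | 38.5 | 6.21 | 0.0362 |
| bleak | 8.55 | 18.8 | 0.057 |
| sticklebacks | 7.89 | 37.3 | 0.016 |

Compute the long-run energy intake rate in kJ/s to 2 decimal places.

0.69 kJ/s

Energy encountered per unit search time: 0.0362×38.5 + 0.057×8.55 + 0.016×7.89 = 2.007 kJ/s.
Handling time per unit search time: 0.0362×6.21 + 0.057×18.8 + 0.016×37.3 = 1.893.
Rate = 2.007/(1 + 1.893) = 0.6938 kJ/s.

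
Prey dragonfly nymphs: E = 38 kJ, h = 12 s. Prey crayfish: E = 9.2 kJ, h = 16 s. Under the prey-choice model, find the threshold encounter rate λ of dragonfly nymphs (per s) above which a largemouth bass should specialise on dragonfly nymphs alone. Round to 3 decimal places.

0.018 per s

The zero-one rule: include crayfish iff E₂/h₂ > λE₁/(1+λh₁). Equality gives the switch point.
λE₁h₂ = E₂ + λE₂h₁ ⇒ λ = E₂/(E₁h₂ − E₂h₁) = 9.2/(608 − 110.4) = 0.01849 per s.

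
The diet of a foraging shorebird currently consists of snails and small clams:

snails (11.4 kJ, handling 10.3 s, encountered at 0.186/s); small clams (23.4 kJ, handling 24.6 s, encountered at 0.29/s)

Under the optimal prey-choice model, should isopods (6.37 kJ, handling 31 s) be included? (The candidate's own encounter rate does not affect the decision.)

No

On snails and small clams alone, R = ΣλE/(1+Σλh) = 8.906/10.05 = 0.8862 kJ/s.
isopods: E/h = 6.37/31 = 0.2055 kJ/s.
Since 0.2055 < R, time spent handling isopods is better spent searching.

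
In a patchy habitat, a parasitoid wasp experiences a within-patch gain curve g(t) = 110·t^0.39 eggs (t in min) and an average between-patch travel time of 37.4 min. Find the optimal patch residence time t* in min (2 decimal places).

By the marginal value theorem, leave when the instantaneous gain rate g'(t) equals the habitat-wide average g(t)/(T + t).
g'(t) = 0.39·110·t^-0.61. Setting 0.39·110·t^-0.61 = 110·t^0.39/(37.4+t) gives 0.39(37.4+t) = t, so 0.61·t = 0.39×37.4.
t* = 0.39×37.4/0.61 = 23.91 min.

23.91 min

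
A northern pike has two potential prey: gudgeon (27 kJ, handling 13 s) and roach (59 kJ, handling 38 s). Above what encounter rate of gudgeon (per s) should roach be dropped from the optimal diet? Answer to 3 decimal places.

0.228 per s

Drop roach once their profitability E₂/h₂ falls below the rate achievable on gudgeon alone: E₂/h₂ = λE₁/(1 + λh₁).
Solve for λ: λE₁h₂ = E₂(1 + λh₁) → λ(E₁h₂ − E₂h₁) = E₂ → λ = E₂/(E₁h₂ − E₂h₁).
λ = 59/(27×38 − 59×13) = 59/259 = 0.2278 per s.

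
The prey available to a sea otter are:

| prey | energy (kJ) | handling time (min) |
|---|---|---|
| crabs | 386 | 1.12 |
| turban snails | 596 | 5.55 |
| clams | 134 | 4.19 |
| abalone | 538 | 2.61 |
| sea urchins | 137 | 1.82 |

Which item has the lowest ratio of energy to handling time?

In descending order of E/h:
crabs: 386/1.12 = 345 kJ/min
abalone: 538/2.61 = 206 kJ/min
turban snails: 596/5.55 = 107 kJ/min
sea urchins: 137/1.82 = 75.3 kJ/min
clams: 134/4.19 = 32 kJ/min

clams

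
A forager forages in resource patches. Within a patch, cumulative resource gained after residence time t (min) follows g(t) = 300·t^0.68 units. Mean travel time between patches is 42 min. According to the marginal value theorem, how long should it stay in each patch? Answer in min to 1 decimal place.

Maximise g(t)/(T+t): set derivative to zero → g'(t)(T+t) = g(t).
g'(t) = 0.68·300·t^-0.32. Setting 0.68·300·t^-0.32 = 300·t^0.68/(42+t) gives 0.68(42+t) = t, so 0.32·t = 0.68×42.
t* = 0.68×42/0.32 = 89.25 min.

89.3 min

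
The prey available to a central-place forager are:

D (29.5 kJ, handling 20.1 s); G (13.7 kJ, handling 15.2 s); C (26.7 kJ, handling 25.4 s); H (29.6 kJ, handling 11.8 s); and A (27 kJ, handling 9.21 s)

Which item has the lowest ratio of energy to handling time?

G

In descending order of E/h:
A: 27/9.21 = 2.93 kJ/s
H: 29.6/11.8 = 2.51 kJ/s
D: 29.5/20.1 = 1.47 kJ/s
C: 26.7/25.4 = 1.05 kJ/s
G: 13.7/15.2 = 0.901 kJ/s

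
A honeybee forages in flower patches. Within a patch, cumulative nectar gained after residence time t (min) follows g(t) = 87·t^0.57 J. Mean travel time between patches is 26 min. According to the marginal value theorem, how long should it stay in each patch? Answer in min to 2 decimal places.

By the marginal value theorem, leave when the instantaneous gain rate g'(t) equals the habitat-wide average g(t)/(T + t).
g'(t) = 0.57·87·t^-0.43. Setting 0.57·87·t^-0.43 = 87·t^0.57/(26+t) gives 0.57(26+t) = t, so 0.43·t = 0.57×26.
t* = 0.57×26/0.43 = 34.47 min.

34.47 min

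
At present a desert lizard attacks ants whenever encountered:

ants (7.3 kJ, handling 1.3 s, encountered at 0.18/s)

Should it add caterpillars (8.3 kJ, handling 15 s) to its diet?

Intake rate on the current diet: R = (0.18×7.3) / (1 + 0.18×1.3) = 1.314/1.234 = 1.065 kJ/s.
Profitability of caterpillars: 8.3/15 = 0.5533 kJ/s.
Since 0.5533 < R, time spent handling caterpillars is better spent searching.

No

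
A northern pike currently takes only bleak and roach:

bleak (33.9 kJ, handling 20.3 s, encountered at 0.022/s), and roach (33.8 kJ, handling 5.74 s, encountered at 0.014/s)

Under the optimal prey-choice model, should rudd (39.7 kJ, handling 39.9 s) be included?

Yes

On bleak and roach alone, R = ΣλE/(1+Σλh) = 1.219/1.527 = 0.7983 kJ/s.
rudd: E/h = 39.7/39.9 = 0.995 kJ/s.
Since 0.995 > R, including rudd increases the long-run rate.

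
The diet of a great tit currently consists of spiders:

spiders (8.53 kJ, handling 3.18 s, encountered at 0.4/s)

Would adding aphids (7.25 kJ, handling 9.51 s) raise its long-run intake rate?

Intake rate on the current diet: R = (0.4×8.53) / (1 + 0.4×3.18) = 3.412/2.272 = 1.502 kJ/s.
Profitability of aphids: 7.25/9.51 = 0.7624 kJ/s.
0.7624 < 1.502, so adding aphids would lower the average — exclude it.

No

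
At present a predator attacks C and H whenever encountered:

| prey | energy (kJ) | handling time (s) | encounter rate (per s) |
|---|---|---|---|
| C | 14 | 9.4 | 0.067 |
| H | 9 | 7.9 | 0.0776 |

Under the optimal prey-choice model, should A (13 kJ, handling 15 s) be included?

Yes

Current rate: (0.067×14 + 0.0776×9)/(1 + 0.067×9.4 + 0.0776×7.9) = 0.7296 kJ/s.
A: E/h = 13/15 = 0.8667 kJ/s.
0.8667 > 0.7296, so adding A raises the average — include it.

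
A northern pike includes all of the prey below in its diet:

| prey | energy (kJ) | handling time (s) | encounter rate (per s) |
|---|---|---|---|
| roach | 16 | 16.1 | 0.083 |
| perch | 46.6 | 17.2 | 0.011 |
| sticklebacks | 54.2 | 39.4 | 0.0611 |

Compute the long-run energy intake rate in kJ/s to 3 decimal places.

1.044 kJ/s

R = Σλ_iE_i / (1 + Σλ_ih_i)
Numerator: 0.083×16 + 0.011×46.6 + 0.0611×54.2 = 5.152
Denominator: 1 + 0.083×16.1 + 0.011×17.2 + 0.0611×39.4 = 4.933
R = 5.152/4.933 = 1.044 kJ/s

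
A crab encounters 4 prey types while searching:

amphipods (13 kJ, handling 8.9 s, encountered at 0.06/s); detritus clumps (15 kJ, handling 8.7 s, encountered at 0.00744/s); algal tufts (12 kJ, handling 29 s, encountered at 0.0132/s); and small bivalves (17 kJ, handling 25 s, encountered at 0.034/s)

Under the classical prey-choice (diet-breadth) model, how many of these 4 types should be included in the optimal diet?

Profitabilities (E/h, kJ/s): detritus clumps 1.72, amphipods 1.46, small bivalves 0.68, algal tufts 0.414. Add prey in this order while the next type's profitability exceeds the intake rate on those already taken.
Rate on top 1: 0.1048. amphipods: 1.46 > 0.1048 → include.
Rate on top 2: 0.5577. small bivalves: 0.68 > 0.5577 → include.
Rate on top 3: 0.6001. algal tufts: 0.414 < 0.6001 → exclude; stop.
Optimal diet: detritus clumps, amphipods, small bivalves — 3 of 4 types.

3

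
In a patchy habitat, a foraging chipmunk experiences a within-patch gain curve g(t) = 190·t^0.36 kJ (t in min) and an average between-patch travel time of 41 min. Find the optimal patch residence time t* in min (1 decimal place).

23.1 min

Maximise g(t)/(T+t): set derivative to zero → g'(t)(T+t) = g(t).
g'(t) = 0.36·190·t^-0.64. Setting 0.36·190·t^-0.64 = 190·t^0.36/(41+t) gives 0.36(41+t) = t, so 0.64·t = 0.36×41.
t* = 0.36×41/0.64 = 23.06 min.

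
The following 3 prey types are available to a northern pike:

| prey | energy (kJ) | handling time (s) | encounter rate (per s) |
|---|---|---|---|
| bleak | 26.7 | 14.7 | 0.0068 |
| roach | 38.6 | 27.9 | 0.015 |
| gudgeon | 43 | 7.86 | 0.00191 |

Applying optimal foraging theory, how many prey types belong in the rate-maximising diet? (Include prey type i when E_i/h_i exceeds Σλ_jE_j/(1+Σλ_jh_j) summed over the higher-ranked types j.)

3

Profitabilities (E/h, kJ/s): gudgeon 5.47, bleak 1.82, roach 1.38. Add prey in this order while the next type's profitability exceeds the intake rate on those already taken.
Rate on top 1: 0.08092. bleak: 1.82 > 0.08092 → include.
Rate on top 2: 0.2365. roach: 1.38 > 0.2365 → include.
Optimal diet: gudgeon, bleak, roach — 3 of 3 types.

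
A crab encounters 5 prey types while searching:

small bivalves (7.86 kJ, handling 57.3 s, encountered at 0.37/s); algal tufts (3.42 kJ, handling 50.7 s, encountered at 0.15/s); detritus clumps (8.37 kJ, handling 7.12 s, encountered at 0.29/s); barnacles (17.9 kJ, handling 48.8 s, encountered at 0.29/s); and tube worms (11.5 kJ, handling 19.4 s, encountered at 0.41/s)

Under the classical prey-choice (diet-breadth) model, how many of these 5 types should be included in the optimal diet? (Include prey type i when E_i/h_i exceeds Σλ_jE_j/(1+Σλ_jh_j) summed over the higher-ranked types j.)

Rank by E/h (kJ/s): detritus clumps 1.18, tube worms 0.593, barnacles 0.367, small bivalves 0.137, algal tufts 0.0675. Include each in turn until the next type's E/h falls below the running intake rate.
Rate on top 1: 0.792. tube worms: 0.593 < 0.792 → exclude; stop.
Optimal diet: detritus clumps — 1 of 5 types.

1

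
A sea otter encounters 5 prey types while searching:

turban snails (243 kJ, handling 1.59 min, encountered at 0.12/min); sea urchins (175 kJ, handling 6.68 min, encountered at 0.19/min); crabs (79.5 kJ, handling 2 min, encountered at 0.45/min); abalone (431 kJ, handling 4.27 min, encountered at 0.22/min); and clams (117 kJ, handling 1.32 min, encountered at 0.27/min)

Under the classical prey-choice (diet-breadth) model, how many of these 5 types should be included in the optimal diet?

Rank by E/h (kJ/min): turban snails 153, abalone 101, clams 88.6, crabs 39.8, sea urchins 26.2. Include each in turn until the next type's E/h falls below the running intake rate.
Rate on top 1: 24.49. abalone: 101 > 24.49 → include.
Rate on top 2: 58.2. clams: 88.6 > 58.2 → include.
Rate on top 3: 62.56. crabs: 39.8 < 62.56 → exclude; stop.
Optimal diet: turban snails, abalone, clams — 3 of 5 types.

3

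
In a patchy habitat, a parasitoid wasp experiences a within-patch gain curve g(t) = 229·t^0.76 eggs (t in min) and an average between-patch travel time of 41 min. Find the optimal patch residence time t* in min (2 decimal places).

129.83 min

Optimal t* satisfies g'(t*) = g(t*)/(T + t*).
g'(t) = 0.76·229·t^-0.24. Setting 0.76·229·t^-0.24 = 229·t^0.76/(41+t) gives 0.76(41+t) = t, so 0.24·t = 0.76×41.
t* = 0.76×41/0.24 = 129.8 min.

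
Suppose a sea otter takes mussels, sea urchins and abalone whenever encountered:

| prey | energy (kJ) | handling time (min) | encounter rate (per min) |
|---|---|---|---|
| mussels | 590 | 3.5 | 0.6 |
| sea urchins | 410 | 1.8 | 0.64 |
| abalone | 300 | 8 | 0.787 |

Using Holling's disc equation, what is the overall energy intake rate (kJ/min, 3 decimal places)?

80.821 kJ/min

Energy encountered per unit search time: 0.6×590 + 0.64×410 + 0.787×300 = 852.5 kJ/min.
Handling time per unit search time: 0.6×3.5 + 0.64×1.8 + 0.787×8 = 9.548.
Rate = 852.5/(1 + 9.548) = 80.82 kJ/min.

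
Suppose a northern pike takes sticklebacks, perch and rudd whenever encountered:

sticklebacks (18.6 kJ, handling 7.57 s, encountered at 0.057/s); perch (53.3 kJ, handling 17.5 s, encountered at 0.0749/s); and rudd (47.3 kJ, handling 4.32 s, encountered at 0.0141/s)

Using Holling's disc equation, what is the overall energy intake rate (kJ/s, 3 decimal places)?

R = Σλ_iE_i / (1 + Σλ_ih_i)
Numerator: 0.057×18.6 + 0.0749×53.3 + 0.0141×47.3 = 5.719
Denominator: 1 + 0.057×7.57 + 0.0749×17.5 + 0.0141×4.32 = 2.803
R = 5.719/2.803 = 2.04 kJ/s

2.040 kJ/s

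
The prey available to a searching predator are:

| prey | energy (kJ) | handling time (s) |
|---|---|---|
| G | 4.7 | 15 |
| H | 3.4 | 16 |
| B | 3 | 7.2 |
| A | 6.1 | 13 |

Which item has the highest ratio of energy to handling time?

A

Profitability E/h (kJ/s): G = 4.7/15 = 0.313, H = 3.4/16 = 0.212, B = 3/7.2 = 0.417, A = 6.1/13 = 0.469.
Ranked: A > B > G > H.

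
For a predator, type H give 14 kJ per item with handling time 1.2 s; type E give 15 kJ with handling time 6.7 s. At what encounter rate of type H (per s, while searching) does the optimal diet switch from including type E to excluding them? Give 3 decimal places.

The zero-one rule: include type E iff E₂/h₂ > λE₁/(1+λh₁). Equality gives the switch point.
λE₁h₂ = E₂ + λE₂h₁ ⇒ λ = E₂/(E₁h₂ − E₂h₁) = 15/(93.8 − 18) = 0.1979 per s.

0.198 per s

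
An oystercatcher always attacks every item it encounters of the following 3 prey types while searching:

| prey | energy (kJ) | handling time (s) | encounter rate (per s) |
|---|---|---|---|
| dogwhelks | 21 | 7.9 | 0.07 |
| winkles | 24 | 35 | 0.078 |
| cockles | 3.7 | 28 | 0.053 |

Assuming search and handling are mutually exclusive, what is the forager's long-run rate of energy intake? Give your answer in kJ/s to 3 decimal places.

0.614 kJ/s

R = Σλ_iE_i / (1 + Σλ_ih_i)
Numerator: 0.07×21 + 0.078×24 + 0.053×3.7 = 3.538
Denominator: 1 + 0.07×7.9 + 0.078×35 + 0.053×28 = 5.767
R = 3.538/5.767 = 0.6135 kJ/s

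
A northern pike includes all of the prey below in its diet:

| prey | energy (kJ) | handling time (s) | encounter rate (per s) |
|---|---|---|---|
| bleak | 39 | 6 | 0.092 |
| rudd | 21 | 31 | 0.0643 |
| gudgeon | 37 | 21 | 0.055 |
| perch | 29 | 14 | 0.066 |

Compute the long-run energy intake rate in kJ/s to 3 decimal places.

Energy encountered per unit search time: 0.092×39 + 0.0643×21 + 0.055×37 + 0.066×29 = 8.887 kJ/s.
Handling time per unit search time: 0.092×6 + 0.0643×31 + 0.055×21 + 0.066×14 = 4.624.
Rate = 8.887/(1 + 4.624) = 1.58 kJ/s.

1.580 kJ/s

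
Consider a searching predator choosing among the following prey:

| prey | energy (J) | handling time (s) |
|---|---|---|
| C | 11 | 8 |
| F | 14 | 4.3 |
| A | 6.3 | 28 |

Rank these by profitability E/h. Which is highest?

In descending order of E/h:
F: 14/4.3 = 3.26 J/s
C: 11/8 = 1.38 J/s
A: 6.3/28 = 0.225 J/s

F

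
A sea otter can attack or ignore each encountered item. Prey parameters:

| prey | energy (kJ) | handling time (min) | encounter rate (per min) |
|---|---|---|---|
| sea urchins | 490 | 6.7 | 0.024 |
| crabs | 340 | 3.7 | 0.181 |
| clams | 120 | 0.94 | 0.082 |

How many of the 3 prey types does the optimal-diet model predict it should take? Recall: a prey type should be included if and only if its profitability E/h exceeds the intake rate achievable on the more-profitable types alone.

Rank by E/h (kJ/min): clams 128, crabs 91.9, sea urchins 73.1. Include each in turn until the next type's E/h falls below the running intake rate.
Rate on top 1: 9.136. crabs: 91.9 > 9.136 → include.
Rate on top 2: 40.86. sea urchins: 73.1 > 40.86 → include.
Optimal diet: clams, crabs, sea urchins — 3 of 3 types.

3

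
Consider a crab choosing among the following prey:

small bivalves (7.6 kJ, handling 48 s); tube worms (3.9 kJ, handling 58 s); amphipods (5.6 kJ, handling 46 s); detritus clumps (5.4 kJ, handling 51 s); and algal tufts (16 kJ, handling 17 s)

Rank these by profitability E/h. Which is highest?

In descending order of E/h:
algal tufts: 16/17 = 0.941 kJ/s
small bivalves: 7.6/48 = 0.158 kJ/s
amphipods: 5.6/46 = 0.122 kJ/s
detritus clumps: 5.4/51 = 0.106 kJ/s
tube worms: 3.9/58 = 0.0672 kJ/s

algal tufts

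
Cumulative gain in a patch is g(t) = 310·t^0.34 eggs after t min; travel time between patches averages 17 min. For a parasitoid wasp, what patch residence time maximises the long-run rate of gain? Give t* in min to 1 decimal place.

8.8 min

By the marginal value theorem, leave when the instantaneous gain rate g'(t) equals the habitat-wide average g(t)/(T + t).
g'(t) = 0.34·310·t^-0.66. Setting 0.34·310·t^-0.66 = 310·t^0.34/(17+t) gives 0.34(17+t) = t, so 0.66·t = 0.34×17.
t* = 0.34×17/0.66 = 8.758 min.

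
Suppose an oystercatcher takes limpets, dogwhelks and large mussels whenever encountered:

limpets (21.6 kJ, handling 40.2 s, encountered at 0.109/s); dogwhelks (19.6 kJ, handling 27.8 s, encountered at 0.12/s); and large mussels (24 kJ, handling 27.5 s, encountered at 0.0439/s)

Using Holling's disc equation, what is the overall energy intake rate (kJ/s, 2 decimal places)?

R = Σλ_iE_i / (1 + Σλ_ih_i)
Numerator: 0.109×21.6 + 0.12×19.6 + 0.0439×24 = 5.76
Denominator: 1 + 0.109×40.2 + 0.12×27.8 + 0.0439×27.5 = 9.925
R = 5.76/9.925 = 0.5803 kJ/s

0.58 kJ/s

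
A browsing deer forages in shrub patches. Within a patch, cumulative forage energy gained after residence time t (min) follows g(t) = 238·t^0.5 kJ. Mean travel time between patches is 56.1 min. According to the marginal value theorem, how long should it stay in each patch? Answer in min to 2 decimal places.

Maximise g(t)/(T+t): set derivative to zero → g'(t)(T+t) = g(t).
g'(t) = 0.5·238·t^-0.5. Setting 0.5·238·t^-0.5 = 238·t^0.5/(56.1+t) gives 0.5(56.1+t) = t, so 0.50·t = 0.5×56.1.
t* = 0.5×56.1/0.50 = 56.1 min.

56.10 min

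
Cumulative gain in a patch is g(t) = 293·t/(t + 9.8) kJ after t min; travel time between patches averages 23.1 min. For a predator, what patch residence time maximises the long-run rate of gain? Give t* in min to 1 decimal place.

By the marginal value theorem, leave when the instantaneous gain rate g'(t) equals the habitat-wide average g(t)/(T + t).
g'(t) = 293·9.8/(t + 9.8)². Setting 293·9.8/(t+9.8)² = 293t/[(t+9.8)(23.1+t)] gives 9.8(23.1+t) = t(t+9.8), so t² = 9.8×23.1 = 226.4.
t* = √226.4 = 15.05 min.

15.0 min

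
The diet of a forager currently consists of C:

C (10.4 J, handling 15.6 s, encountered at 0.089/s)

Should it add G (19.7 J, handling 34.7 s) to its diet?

Intake rate on the current diet: R = (0.089×10.4) / (1 + 0.089×15.6) = 0.9256/2.388 = 0.3875 J/s.
Profitability of G: 19.7/34.7 = 0.5677 J/s.
Since 0.5677 > R, including G increases the long-run rate.

Yes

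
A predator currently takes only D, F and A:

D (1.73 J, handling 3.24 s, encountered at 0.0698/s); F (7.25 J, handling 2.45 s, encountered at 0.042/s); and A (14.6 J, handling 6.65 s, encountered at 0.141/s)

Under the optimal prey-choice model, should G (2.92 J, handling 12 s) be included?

No

On D, F and A alone, R = ΣλE/(1+Σλh) = 2.484/2.267 = 1.096 J/s.
Profitability of G: 2.92/12 = 0.2433 J/s.
Since 0.2433 < R, time spent handling G is better spent searching.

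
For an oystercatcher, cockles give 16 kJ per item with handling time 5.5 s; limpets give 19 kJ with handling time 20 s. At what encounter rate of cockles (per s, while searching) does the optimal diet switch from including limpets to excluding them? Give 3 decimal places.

At the threshold, the rate on cockles alone equals the profitability of limpets: λ·16/(1 + λ·5.5) = 19/20 = 0.95.
Rearranging, λ(16 − 0.95×5.5) = 0.95, so λ = 0.95/10.78 = 0.08817 per s.

0.088 per s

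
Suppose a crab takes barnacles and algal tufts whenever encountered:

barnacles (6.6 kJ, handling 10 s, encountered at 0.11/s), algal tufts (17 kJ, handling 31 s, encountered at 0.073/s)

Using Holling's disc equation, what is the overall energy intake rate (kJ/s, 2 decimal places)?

0.45 kJ/s

R = Σλ_iE_i / (1 + Σλ_ih_i)
Numerator: 0.11×6.6 + 0.073×17 = 1.967
Denominator: 1 + 0.11×10 + 0.073×31 = 4.363
R = 1.967/4.363 = 0.4508 kJ/s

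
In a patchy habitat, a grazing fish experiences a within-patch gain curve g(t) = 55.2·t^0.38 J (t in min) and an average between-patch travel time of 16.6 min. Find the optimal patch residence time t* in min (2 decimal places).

10.17 min

Maximise g(t)/(T+t): set derivative to zero → g'(t)(T+t) = g(t).
g'(t) = 0.38·55.2·t^-0.62. Setting 0.38·55.2·t^-0.62 = 55.2·t^0.38/(16.6+t) gives 0.38(16.6+t) = t, so 0.62·t = 0.38×16.6.
t* = 0.38×16.6/0.62 = 10.17 min.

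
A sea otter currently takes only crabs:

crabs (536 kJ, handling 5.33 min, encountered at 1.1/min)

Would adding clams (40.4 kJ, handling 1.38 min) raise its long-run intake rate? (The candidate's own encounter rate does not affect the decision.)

No

On crabs alone, R = ΣλE/(1+Σλh) = 589.6/6.863 = 85.91 kJ/min.
Profitability of clams: 40.4/1.38 = 29.28 kJ/min.
29.28 < 85.91, so adding clams would lower the average — exclude it.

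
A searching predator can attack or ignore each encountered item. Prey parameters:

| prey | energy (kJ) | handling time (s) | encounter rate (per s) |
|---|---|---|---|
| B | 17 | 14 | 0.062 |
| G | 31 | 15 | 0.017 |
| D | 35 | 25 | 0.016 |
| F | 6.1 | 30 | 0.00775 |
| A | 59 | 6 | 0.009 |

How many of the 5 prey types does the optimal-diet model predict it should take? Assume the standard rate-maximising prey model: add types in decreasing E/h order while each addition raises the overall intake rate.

E/h in descending order: A 9.83, G 2.07, D 1.4, B 1.21, F 0.203 kJ/s. The optimal diet is the largest prefix of this list for which every included type satisfies E_i/h_i > R on the types above it.
Rate on top 1: 0.5038. G: 2.07 > 0.5038 → include.
Rate on top 2: 0.8083. D: 1.4 > 0.8083 → include.
Rate on top 3: 0.9468. B: 1.21 > 0.9468 → include.
Rate on top 4: 1.037. F: 0.203 < 1.037 → exclude; stop.
Optimal diet: A, G, D, B — 4 of 5 types.

4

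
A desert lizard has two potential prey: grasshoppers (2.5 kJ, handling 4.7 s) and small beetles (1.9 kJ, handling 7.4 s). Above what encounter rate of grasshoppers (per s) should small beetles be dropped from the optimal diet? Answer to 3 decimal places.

0.199 per s

The zero-one rule: include small beetles iff E₂/h₂ > λE₁/(1+λh₁). Equality gives the switch point.
λE₁h₂ = E₂ + λE₂h₁ ⇒ λ = E₂/(E₁h₂ − E₂h₁) = 1.9/(18.5 − 8.93) = 0.1985 per s.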